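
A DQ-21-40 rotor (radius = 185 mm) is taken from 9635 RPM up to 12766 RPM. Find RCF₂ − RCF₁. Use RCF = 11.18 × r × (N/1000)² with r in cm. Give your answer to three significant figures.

r = 185 mm = 18.5 cm
RCF₁ = 11.18 × 18.5 × (9.635)² = 11.18 × 18.5 × 92.833225 ≈ 19,200.7 × g
RCF₂ = 11.18 × 18.5 × (12.766)² = 11.18 × 18.5 × 162.970756 ≈ 33,707.2 × g
Increase = 33,707.2 − 19,200.7 = 14,506.5

14500 x g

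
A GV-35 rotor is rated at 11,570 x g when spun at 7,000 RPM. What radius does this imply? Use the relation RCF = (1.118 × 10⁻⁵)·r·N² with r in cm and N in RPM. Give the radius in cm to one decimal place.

21.1 cm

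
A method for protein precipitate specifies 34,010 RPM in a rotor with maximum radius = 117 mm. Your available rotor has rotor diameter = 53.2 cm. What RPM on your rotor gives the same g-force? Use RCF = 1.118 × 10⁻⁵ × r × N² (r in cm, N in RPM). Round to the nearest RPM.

≈ 22556 RPM

Original rotor: r = 117 mm = 11.7 cm
RCF = 1.118 × 10⁻⁵ × r × N²
RCF_original = 1.118 × 10⁻⁵ × 11.7 × (34010)² = 1.118 × 10⁻⁵ × 11.7 × 1,156,680,100 ≈ 151,300.7 × g
Your rotor: r = 53.2 / 2 = 26.6 cm
151,300.7 = 1.118 × 10⁻⁵ × 26.6 × N²
N² = 151,300.7 / (29.7388 × 10⁻⁵) = 508,765,317
N ≈ √508,765,317 ≈ 22,555.8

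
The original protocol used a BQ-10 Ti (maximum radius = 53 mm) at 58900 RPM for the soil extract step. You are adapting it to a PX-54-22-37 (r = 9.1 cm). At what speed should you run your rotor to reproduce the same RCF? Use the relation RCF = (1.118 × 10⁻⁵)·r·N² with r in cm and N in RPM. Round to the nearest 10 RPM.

≈ 44950 RPM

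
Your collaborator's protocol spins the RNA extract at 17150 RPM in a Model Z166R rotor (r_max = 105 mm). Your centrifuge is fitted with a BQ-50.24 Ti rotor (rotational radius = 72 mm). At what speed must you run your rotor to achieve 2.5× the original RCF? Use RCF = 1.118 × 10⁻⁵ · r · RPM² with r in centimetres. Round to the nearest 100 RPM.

Original rotor: r = 105 mm = 10.5 cm
RCF_original = 1.118 × 10⁻⁵ × 10.5 × (17150)² = 1.118 × 10⁻⁵ × 10.5 × 294,122,500 ≈ 34,527 × g
Target RCF = 2.5 × 34,527 ≈ 86,317.5 × g
Your rotor: r = 72 mm = 7.2 cm
86,317.5 = 1.118 × 10⁻⁵ × 7.2 × N²
N² = 86,317.5 / (8.0496 × 10⁻⁵) = 1,072,320,364
N ≈ √1,072,320,364 ≈ 32,746.3

32700 RPM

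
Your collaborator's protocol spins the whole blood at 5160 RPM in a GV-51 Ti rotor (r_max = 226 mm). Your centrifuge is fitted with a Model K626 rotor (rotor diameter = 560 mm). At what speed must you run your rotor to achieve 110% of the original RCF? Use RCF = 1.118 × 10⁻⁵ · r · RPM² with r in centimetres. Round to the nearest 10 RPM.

4860 RPM

Original rotor: r = 226 mm = 22.6 cm
RCF = 1.118 × 10⁻⁵ × r × N²
RCF_original = 1.118 × 10⁻⁵ × 22.6 × (5160)² = 1.118 × 10⁻⁵ × 22.6 × 26,625,600 ≈ 6,727.4 × g
Target RCF = 1.1 × 6,727.4 ≈ 7,400.1 × g
Your rotor: r = 560 mm / 2 = 280 mm = 28 cm
7,400.1 = 1.118 × 10⁻⁵ × 28 × N²
N² = 7,400.1 / (31.304 × 10⁻⁵) = 23,639,471
N ≈ √23,639,471 ≈ 4,862.0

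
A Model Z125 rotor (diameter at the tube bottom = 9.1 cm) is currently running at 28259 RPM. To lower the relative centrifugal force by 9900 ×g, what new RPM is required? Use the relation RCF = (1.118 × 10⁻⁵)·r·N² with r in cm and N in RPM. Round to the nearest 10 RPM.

r = 9.1 / 2 = 4.55 cm
Current RCF = 1.118 × 10⁻⁵ × 4.55 × (28259)² = 1.118 × 10⁻⁵ × 4.55 × 798,571,081 ≈ 40,622.5 × g
Target RCF = 40,622.5 − 9,900 = 30,722.5 × g
N² = 30,722.5 / (5.0869 × 10⁻⁵) = 603,953,292
N ≈ √603,953,292 ≈ 24,575.5

24580 RPM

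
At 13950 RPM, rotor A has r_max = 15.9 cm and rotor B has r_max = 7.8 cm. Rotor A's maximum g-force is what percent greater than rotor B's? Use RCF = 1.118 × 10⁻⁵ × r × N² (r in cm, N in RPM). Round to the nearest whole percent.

104%

At equal RPM, RCF scales linearly with r: ratio = 15.9 / 7.8 = 2.0385.
So rotor A delivers 103.8% more g-force.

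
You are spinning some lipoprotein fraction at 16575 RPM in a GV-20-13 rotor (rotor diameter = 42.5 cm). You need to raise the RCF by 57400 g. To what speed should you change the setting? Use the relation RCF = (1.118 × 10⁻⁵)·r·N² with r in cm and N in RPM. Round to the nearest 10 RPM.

≈ 22720 RPM

r = 42.5 / 2 = 21.25 cm
Current RCF = 1.118 × 10⁻⁵ × 21.25 × (16575)² = 1.118 × 10⁻⁵ × 21.25 × 274,730,625 ≈ 65,269.1 × g
Target RCF = 65,269.1 + 57,400 = 122,669.1 × g
N² = 122,669.1 / (23.7575 × 10⁻⁵) = 516,338,419
N ≈ √516,338,419 ≈ 22,723.1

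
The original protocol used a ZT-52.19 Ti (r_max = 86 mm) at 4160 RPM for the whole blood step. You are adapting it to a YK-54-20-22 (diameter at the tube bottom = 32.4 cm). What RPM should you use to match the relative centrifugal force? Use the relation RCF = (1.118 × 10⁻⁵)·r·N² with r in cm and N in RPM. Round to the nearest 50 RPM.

≈ 3050 RPM

Original rotor: r = 86 mm = 8.6 cm
RCF_original = 1.118 × 10⁻⁵ × 8.6 × (4160)² = 1.118 × 10⁻⁵ × 8.6 × 17,305,600 ≈ 1,663.9 × g
Your rotor: r = 32.4 / 2 = 16.2 cm
1,663.9 = 1.118 × 10⁻⁵ × 16.2 × N²
N² = 1,663.9 / (18.1116 × 10⁻⁵) = 9,186,930
N ≈ √9,186,930 ≈ 3,031.0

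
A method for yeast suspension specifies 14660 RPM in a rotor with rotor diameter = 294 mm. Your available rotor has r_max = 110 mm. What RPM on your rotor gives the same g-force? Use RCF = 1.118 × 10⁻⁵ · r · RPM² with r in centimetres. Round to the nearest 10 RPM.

16950 RPM

Original rotor: r = 294 mm / 2 = 147 mm = 14.7 cm
RCF_original = 1.118 × 10⁻⁵ × 14.7 × (14660)² = 1.118 × 10⁻⁵ × 14.7 × 214,915,600 ≈ 35,320.5 × g
Your rotor: r = 110 mm = 11.0 cm
35,320.5 = 1.118 × 10⁻⁵ × 11 × N²
N² = 35,320.5 / (12.298 × 10⁻⁵) = 287,205,237
N ≈ √287,205,237 ≈ 16,947.1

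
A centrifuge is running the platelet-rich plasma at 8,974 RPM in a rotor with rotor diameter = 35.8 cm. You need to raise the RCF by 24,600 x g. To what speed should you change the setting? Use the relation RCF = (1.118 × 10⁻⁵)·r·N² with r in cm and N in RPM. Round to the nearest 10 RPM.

r = 35.8 / 2 = 17.9 cm
Current RCF = 1.118 × 10⁻⁵ × 17.9 × (8974)² = 1.118 × 10⁻⁵ × 17.9 × 80,532,676 ≈ 16,116.4 × g
Target RCF = 16,116.4 + 24,600 = 40,716.4 × g
N² = 40,716.4 / (20.0122 × 10⁻⁵) = 203,457,891
N ≈ √203,457,891 ≈ 14,263.9

≈ 14260 RPM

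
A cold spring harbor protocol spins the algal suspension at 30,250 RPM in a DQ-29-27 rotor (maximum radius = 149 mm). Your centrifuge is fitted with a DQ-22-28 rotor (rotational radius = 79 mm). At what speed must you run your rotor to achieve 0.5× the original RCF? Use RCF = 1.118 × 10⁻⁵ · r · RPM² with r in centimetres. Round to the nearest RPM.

≈ 29376 RPM

Original rotor: r = 149 mm = 14.9 cm
RCF = 1.118 × 10⁻⁵ × r × N²
RCF_original = 1.118 × 10⁻⁵ × 14.9 × (30250)² = 1.118 × 10⁻⁵ × 14.9 × 915,062,500 ≈ 152,432.9 × g
Target RCF = 0.5 × 152,432.9 ≈ 76,216.4 × g
Your rotor: r = 79 mm = 7.9 cm
76,216.4 = 1.118 × 10⁻⁵ × 7.9 × N²
N² = 76,216.4 / (8.8322 × 10⁻⁵) = 862,937,886
N ≈ √862,937,886 ≈ 29,375.8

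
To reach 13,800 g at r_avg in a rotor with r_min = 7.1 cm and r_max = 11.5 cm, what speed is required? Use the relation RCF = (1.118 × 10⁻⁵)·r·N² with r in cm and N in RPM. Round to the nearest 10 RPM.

≈ 11520 RPM

r_avg = (7.1 + 11.5) / 2 = 9.3 cm
13,800 = 1.118 × 10⁻⁵ × 9.3 × N²
N² = 13,800 / (10.3974 × 10⁻⁵) = 132,725,489
N ≈ √132,725,489 ≈ 11,520.7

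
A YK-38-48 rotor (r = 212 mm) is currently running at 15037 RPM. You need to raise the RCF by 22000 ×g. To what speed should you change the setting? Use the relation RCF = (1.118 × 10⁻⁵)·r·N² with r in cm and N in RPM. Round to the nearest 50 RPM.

r = 212 mm = 21.2 cm
Current RCF = 1.118 × 10⁻⁵ × 21.2 × (15037)² = 1.118 × 10⁻⁵ × 21.2 × 226,111,369 ≈ 53,592 × g
Target RCF = 53,592 + 22,000 = 75,592 × g
N² = 75,592 / (23.7016 × 10⁻⁵) = 318,932,055
N ≈ √318,932,055 ≈ 17,858.7

N₂ ≈ 17850 RPM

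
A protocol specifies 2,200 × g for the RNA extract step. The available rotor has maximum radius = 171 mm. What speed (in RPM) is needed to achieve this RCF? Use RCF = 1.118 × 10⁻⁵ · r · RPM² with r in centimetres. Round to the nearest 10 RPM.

r = 171 mm = 17.1 cm
RCF = 1.118 × 10⁻⁵ × r × N²
2,200 = 1.118 × 10⁻⁵ × 17.1 × N²
N² = 2,200 / (19.1178 × 10⁻⁵) = 11,507,600
N ≈ √11,507,600 ≈ 3,392.3

≈ 3390 RPM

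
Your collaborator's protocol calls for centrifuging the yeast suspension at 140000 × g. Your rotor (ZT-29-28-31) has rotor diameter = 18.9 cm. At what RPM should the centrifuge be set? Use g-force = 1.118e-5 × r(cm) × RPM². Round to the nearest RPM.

r = 18.9 / 2 = 9.45 cm
140,000 = 1.118 × 10⁻⁵ × 9.45 × N²
N² = 140,000 / (10.5651 × 10⁻⁵) = 1,325,117,604
N ≈ √1,325,117,604 ≈ 36,402.2

36402 RPM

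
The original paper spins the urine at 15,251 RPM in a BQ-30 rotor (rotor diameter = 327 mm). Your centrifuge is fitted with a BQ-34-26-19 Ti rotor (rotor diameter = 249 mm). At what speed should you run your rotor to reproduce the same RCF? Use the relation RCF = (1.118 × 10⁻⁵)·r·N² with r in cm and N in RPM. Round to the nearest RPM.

17477 RPM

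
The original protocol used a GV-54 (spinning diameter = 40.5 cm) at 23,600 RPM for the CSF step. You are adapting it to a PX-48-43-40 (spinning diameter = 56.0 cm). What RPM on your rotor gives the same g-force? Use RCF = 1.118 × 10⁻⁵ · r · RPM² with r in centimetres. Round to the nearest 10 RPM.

Original rotor: r = 40.5 / 2 = 20.25 cm
RCF = 1.118 × 10⁻⁵ × r × N²
RCF_original = 1.118 × 10⁻⁵ × 20.25 × (23600)² = 1.118 × 10⁻⁵ × 20.25 × 556,960,000 ≈ 126,093 × g
Your rotor: r = 56.0 / 2 = 28 cm
126,093 = 1.118 × 10⁻⁵ × 28 × N²
N² = 126,093 / (31.304 × 10⁻⁵) = 402,801,559
N ≈ √402,801,559 ≈ 20,069.9

≈ 20070 RPM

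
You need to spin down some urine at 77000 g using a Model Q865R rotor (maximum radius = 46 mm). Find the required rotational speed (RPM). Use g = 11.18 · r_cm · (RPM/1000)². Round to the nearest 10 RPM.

N ≈ 38690 RPM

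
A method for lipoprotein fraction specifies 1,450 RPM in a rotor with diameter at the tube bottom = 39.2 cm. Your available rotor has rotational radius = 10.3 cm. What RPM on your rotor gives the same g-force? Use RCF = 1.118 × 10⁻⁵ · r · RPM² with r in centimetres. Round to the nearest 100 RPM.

2000 RPM

Original rotor: r = 39.2 / 2 = 19.6 cm
RCF = 1.118 × 10⁻⁵ × r × N²
RCF_original = 1.118 × 10⁻⁵ × 19.6 × (1450)² = 1.118 × 10⁻⁵ × 19.6 × 2,102,500 ≈ 460.7 × g
460.7 = 1.118 × 10⁻⁵ × 10.3 × N²
N² = 460.7 / (11.5154 × 10⁻⁵) = 4,000,729
N ≈ √4,000,729 ≈ 2,000.2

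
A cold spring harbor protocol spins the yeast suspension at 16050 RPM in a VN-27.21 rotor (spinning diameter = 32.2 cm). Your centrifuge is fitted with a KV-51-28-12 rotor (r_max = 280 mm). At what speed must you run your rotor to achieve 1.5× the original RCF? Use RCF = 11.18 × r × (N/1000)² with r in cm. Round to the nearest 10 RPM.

≈ 14910 RPM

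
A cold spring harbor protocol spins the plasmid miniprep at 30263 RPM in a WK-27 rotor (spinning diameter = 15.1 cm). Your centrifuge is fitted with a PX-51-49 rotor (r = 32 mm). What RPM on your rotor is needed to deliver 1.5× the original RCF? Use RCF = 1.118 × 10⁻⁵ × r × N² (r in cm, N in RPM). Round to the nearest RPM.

Original rotor: r = 15.1 / 2 = 7.55 cm
RCF_original = 1.118 × 10⁻⁵ × 7.55 × (30263)² = 1.118 × 10⁻⁵ × 7.55 × 915,849,169 ≈ 77,305.9 × g
Target RCF = 1.5 × 77,305.9 ≈ 115,958.8 × g
Your rotor: r = 32 mm = 3.2 cm
115,958.8 = 1.118 × 10⁻⁵ × 3.2 × N²
N² = 115,958.8 / (3.5776 × 10⁻⁵) = 3,241,245,528
N ≈ √3,241,245,528 ≈ 56,931.9

≈ 56932 RPM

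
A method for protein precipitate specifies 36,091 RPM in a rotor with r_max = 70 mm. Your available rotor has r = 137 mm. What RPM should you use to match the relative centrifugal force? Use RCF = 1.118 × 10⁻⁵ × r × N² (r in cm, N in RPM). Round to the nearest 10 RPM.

Original rotor: r = 70 mm = 7.0 cm
RCF_original = 1.118 × 10⁻⁵ × 7 × (36091)² = 1.118 × 10⁻⁵ × 7 × 1,302,560,281 ≈ 101,938.4 × g
Your rotor: r = 137 mm = 13.7 cm
101,938.4 = 1.118 × 10⁻⁵ × 13.7 × N²
N² = 101,938.4 / (15.3166 × 10⁻⁵) = 665,541,961
N ≈ √665,541,961 ≈ 25,798.1

≈ 25800 RPM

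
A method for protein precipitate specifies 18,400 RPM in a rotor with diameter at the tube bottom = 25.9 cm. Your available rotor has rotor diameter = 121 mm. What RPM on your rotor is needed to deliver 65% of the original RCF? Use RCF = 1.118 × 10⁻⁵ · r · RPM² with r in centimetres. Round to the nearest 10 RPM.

21700 RPM

Original rotor: r = 25.9 / 2 = 12.95 cm
RCF = 1.118 × 10⁻⁵ × r × N²
RCF_original = 1.118 × 10⁻⁵ × 12.95 × (18400)² = 1.118 × 10⁻⁵ × 12.95 × 338,560,000 ≈ 49,017.1 × g
Target RCF = 0.65 × 49,017.1 ≈ 31,861.1 × g
Your rotor: r = 121 mm / 2 = 60.5 mm = 6.05 cm
31,861.1 = 1.118 × 10⁻⁵ × 6.05 × N²
N² = 31,861.1 / (6.7639 × 10⁻⁵) = 471,046,290
N ≈ √471,046,290 ≈ 21,703.6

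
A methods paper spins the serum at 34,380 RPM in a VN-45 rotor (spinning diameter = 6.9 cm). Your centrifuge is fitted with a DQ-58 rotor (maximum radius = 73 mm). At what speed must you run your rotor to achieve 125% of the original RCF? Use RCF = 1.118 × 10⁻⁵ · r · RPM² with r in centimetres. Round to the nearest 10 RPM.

Original rotor: r = 6.9 / 2 = 3.45 cm
RCF = 1.118 × 10⁻⁵ × r × N²
RCF_original = 1.118 × 10⁻⁵ × 3.45 × (34380)² = 1.118 × 10⁻⁵ × 3.45 × 1,181,984,400 ≈ 45,590.3 × g
Target RCF = 1.25 × 45,590.3 ≈ 56,987.9 × g
Your rotor: r = 73 mm = 7.3 cm
56,987.9 = 1.118 × 10⁻⁵ × 7.3 × N²
N² = 56,987.9 / (8.1614 × 10⁻⁵) = 698,261,328
N ≈ √698,261,328 ≈ 26,424.6

26420 RPM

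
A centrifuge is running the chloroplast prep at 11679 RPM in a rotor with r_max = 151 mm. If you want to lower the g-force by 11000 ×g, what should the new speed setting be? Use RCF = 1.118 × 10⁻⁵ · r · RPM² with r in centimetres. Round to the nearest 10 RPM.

N₂ ≈ 8440 RPM

r = 151 mm = 15.1 cm
Current RCF = 1.118 × 10⁻⁵ × 15.1 × (11679)² = 1.118 × 10⁻⁵ × 15.1 × 136,399,041 ≈ 23,026.6 × g
Target RCF = 23,026.6 − 11,000 = 12,026.6 × g
N² = 12,026.6 / (16.8818 × 10⁻⁵) = 71,240,034
N ≈ √71,240,034 ≈ 8,440.4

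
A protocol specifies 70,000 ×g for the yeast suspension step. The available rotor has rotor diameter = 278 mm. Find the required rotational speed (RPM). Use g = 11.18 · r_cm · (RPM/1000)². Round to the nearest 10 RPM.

r = 278 mm / 2 = 139 mm = 13.9 cm
70,000 = 11.18 × 13.9 × (N/1000)²
(N/1000)² = 70,000 / 155.402 = 450.4447
N = 1000 × √450.4447 ≈ 21,223.7

N ≈ 21220 RPM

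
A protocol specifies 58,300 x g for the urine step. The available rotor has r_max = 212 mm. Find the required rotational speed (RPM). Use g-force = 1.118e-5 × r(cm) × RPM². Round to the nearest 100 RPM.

≈ 15700 RPM

r = 212 mm = 21.2 cm
58,300 = 1.118 × 10⁻⁵ × 21.2 × N²
N² = 58,300 / (23.7016 × 10⁻⁵) = 245,974,955
N ≈ √245,974,955 ≈ 15,683.6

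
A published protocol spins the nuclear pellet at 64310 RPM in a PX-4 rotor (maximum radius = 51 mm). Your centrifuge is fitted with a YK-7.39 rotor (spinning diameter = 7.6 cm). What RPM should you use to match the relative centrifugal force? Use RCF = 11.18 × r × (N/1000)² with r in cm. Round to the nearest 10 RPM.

≈ 74500 RPM

Original rotor: r = 51 mm = 5.1 cm
RCF = 11.18 × r × (N/1000)²
RCF_original = 11.18 × 5.1 × (64.31)² = 11.18 × 5.1 × 4,135.7761 ≈ 235,813.7 × g
Your rotor: r = 7.6 / 2 = 3.8 cm
235,813.7 = 11.18 × 3.8 × (N/1000)²
(N/1000)² = 235,813.7 / 42.484 = 5550.647
N = 1000 × √5550.647 ≈ 74,502.7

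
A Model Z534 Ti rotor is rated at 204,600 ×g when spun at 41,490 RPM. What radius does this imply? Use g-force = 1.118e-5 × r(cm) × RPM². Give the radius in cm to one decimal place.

204600 = 1.118 × 10⁻⁵ × r × (41490)²
r = 204600 / (1.118 × 10⁻⁵ × 1,721,420,100) = 204600 / 19245.48 ≈ 10.631 cm

10.6 cm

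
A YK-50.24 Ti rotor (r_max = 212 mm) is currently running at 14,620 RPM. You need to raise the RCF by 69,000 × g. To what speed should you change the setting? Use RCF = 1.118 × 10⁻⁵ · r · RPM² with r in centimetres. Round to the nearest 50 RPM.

r = 212 mm = 21.2 cm
Current RCF = 1.118 × 10⁻⁵ × 21.2 × (14620)² = 1.118 × 10⁻⁵ × 21.2 × 213,744,400 ≈ 50,660.8 × g
Target RCF = 50,660.8 + 69,000 = 119,660.8 × g
N² = 119,660.8 / (23.7016 × 10⁻⁵) = 504,863,807
N ≈ √504,863,807 ≈ 22,469.2

N₂ ≈ 22450 RPM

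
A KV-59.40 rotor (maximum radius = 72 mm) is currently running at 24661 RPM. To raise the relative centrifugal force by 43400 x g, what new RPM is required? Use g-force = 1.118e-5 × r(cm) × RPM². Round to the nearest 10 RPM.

r = 72 mm = 7.2 cm
Current RCF = 1.118 × 10⁻⁵ × 7.2 × (24661)² = 1.118 × 10⁻⁵ × 7.2 × 608,164,921 ≈ 48,954.8 × g
Target RCF = 48,954.8 + 43,400 = 92,354.8 × g
N² = 92,354.8 / (8.0496 × 10⁻⁵) = 1,147,321,606
N ≈ √1,147,321,606 ≈ 33,872.1

≈ 33870 RPM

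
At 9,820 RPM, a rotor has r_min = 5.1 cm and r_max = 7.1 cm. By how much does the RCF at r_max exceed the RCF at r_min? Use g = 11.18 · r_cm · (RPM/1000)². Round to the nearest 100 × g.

RCF_max = 11.18 × 7.1 × (9.82)² = 11.18 × 7.1 × 96.4324 ≈ 7,654.6 × g
RCF_min = 11.18 × 5.1 × (9.82)² = 11.18 × 5.1 × 96.4324 ≈ 5,498.4 × g
ΔRCF = 7,654.6 − 5,498.4 = 2,156.2

2200 × g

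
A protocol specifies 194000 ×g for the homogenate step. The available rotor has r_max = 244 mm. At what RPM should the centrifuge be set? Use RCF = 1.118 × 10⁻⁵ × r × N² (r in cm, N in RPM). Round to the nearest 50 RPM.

r = 244 mm = 24.4 cm
194,000 = 1.118 × 10⁻⁵ × 24.4 × N²
N² = 194,000 / (27.2792 × 10⁻⁵) = 711,164,550
N ≈ √711,164,550 ≈ 26,667.7

≈ 26650 RPM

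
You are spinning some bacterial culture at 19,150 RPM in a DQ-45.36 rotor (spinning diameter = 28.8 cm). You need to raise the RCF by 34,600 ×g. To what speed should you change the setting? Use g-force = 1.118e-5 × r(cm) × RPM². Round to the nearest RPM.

24117 RPM

r = 28.8 / 2 = 14.4 cm
Current RCF = 1.118 × 10⁻⁵ × 14.4 × (19150)² = 1.118 × 10⁻⁵ × 14.4 × 366,722,500 ≈ 59,039.4 × g
Target RCF = 59,039.4 + 34,600 = 93,639.4 × g
N² = 93,639.4 / (16.0992 × 10⁻⁵) = 581,640,081
N ≈ √581,640,081 ≈ 24,117.2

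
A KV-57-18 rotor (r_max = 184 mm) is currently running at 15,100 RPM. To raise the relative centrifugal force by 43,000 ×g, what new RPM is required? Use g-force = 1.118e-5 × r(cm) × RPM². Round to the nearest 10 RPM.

N₂ ≈ 20910 RPM

r = 184 mm = 18.4 cm
Current RCF = 1.118 × 10⁻⁵ × 18.4 × (15100)² = 1.118 × 10⁻⁵ × 18.4 × 228,010,000 ≈ 46,904.4 × g
Target RCF = 46,904.4 + 43,000 = 89,904.4 × g
N² = 89,904.4 / (20.5712 × 10⁻⁵) = 437,040,134
N ≈ √437,040,134 ≈ 20,905.5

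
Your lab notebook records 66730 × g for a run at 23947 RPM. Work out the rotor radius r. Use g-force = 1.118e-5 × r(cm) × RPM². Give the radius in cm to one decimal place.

RCF = 1.118 × 10⁻⁵ × r × N²
66730 = 1.118 × 10⁻⁵ × r × (23947)²
r = 66730 / (1.118 × 10⁻⁵ × 573,458,809) = 66730 / 6411.269 ≈ 10.408 cm

10.4 cm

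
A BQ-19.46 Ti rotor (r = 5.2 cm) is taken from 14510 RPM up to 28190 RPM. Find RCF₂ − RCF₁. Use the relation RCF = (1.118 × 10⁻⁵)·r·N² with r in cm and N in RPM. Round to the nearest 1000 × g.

RCF₁ = 1.118 × 10⁻⁵ × 5.2 × (14510)² = 1.118 × 10⁻⁵ × 5.2 × 210,540,100 ≈ 12,240 × g
RCF₂ = 1.118 × 10⁻⁵ × 5.2 × (28190)² = 1.118 × 10⁻⁵ × 5.2 × 794,676,100 ≈ 46,199.3 × g
Increase = 46,199.3 − 12,240 = 33,959.3

≈ 34000 x g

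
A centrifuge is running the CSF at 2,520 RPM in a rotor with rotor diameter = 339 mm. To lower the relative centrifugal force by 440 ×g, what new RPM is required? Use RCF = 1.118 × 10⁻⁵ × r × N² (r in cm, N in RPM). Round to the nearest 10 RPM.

r = 339 mm / 2 = 169.5 mm = 16.95 cm
Current RCF = 1.118 × 10⁻⁵ × 16.95 × (2520)² = 1.118 × 10⁻⁵ × 16.95 × 6,350,400 ≈ 1,203.4 × g
Target RCF = 1,203.4 − 440 = 763.4 × g
N² = 763.4 / (18.9501 × 10⁻⁵) = 4,028,475
N ≈ √4,028,475 ≈ 2,007.1

≈ 2010 RPM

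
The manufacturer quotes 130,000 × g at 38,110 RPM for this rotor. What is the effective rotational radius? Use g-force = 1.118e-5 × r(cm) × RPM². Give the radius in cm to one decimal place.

8.0 cm

130000 = 1.118 × 10⁻⁵ × r × (38110)²
r = 130000 / (1.118 × 10⁻⁵ × 1,452,372,100) = 130000 / 16237.52 ≈ 8.006 cm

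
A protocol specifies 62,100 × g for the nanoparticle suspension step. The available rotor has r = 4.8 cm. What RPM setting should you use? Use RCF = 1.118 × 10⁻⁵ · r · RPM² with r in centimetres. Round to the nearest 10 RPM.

RCF = 1.118 × 10⁻⁵ × r × N²
62,100 = 1.118 × 10⁻⁵ × 4.8 × N²
N² = 62,100 / (5.3664 × 10⁻⁵) = 1,157,200,358
N ≈ √1,157,200,358 ≈ 34,017.6

34020 RPM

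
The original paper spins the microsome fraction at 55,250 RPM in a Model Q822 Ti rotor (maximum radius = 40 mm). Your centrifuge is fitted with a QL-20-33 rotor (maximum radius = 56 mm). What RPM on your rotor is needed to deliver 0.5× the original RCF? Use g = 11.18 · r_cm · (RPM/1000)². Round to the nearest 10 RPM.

33020 RPM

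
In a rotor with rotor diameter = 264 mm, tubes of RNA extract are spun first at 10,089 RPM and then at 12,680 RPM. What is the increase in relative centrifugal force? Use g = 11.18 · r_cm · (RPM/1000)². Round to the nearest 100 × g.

≈ 8700 × g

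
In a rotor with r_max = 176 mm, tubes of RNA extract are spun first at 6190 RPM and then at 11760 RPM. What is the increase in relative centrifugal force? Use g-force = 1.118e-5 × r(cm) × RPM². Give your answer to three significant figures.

r = 176 mm = 17.6 cm
RCF₁ = 1.118 × 10⁻⁵ × 17.6 × (6190)² = 1.118 × 10⁻⁵ × 17.6 × 38,316,100 ≈ 7,539.4 × g
RCF₂ = 1.118 × 10⁻⁵ × 17.6 × (11760)² = 1.118 × 10⁻⁵ × 17.6 × 138,297,600 ≈ 27,212.5 × g
Increase = 27,212.5 − 7,539.4 = 19,673.1

19700 g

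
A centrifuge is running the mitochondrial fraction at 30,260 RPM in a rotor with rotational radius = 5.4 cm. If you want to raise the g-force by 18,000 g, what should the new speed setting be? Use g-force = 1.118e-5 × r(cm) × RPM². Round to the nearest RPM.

≈ 34840 RPM

Current RCF = 1.118 × 10⁻⁵ × 5.4 × (30260)² = 1.118 × 10⁻⁵ × 5.4 × 915,667,600 ≈ 55,280.7 × g
Target RCF = 55,280.7 + 18,000 = 73,280.7 × g
N² = 73,280.7 / (6.0372 × 10⁻⁵) = 1,213,819,320
N ≈ √1,213,819,320 ≈ 34,839.9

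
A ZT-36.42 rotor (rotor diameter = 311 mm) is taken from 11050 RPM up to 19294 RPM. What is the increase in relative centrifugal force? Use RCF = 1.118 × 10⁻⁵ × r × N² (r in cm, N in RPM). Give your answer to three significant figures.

43500 x g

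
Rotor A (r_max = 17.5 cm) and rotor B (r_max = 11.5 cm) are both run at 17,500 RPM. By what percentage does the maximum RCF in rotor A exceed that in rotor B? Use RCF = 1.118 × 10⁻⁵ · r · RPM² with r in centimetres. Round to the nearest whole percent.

52%

At equal RPM, RCF scales linearly with r: ratio = 17.5 / 11.5 = 1.5217.
So rotor A delivers 52.2% more g-force.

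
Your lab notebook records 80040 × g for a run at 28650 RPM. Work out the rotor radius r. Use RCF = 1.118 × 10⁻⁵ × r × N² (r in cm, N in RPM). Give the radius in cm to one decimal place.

8.7 cm

RCF = 1.118 × 10⁻⁵ × r × N²
80040 = 1.118 × 10⁻⁵ × r × (28650)²
r = 80040 / (1.118 × 10⁻⁵ × 820,822,500) = 80040 / 9176.796 ≈ 8.722 cm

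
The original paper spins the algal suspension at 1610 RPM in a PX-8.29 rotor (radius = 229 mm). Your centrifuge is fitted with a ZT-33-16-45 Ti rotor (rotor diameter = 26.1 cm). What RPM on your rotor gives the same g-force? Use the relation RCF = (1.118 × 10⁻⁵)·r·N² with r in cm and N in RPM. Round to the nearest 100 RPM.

≈ 2100 RPM

Original rotor: r = 229 mm = 22.9 cm
RCF_original = 1.118 × 10⁻⁵ × 22.9 × (1610)² = 1.118 × 10⁻⁵ × 22.9 × 2,592,100 ≈ 663.6 × g
Your rotor: r = 26.1 / 2 = 13.05 cm
663.6 = 1.118 × 10⁻⁵ × 13.05 × N²
N² = 663.6 / (14.5899 × 10⁻⁵) = 4,548,352
N ≈ √4,548,352 ≈ 2,132.7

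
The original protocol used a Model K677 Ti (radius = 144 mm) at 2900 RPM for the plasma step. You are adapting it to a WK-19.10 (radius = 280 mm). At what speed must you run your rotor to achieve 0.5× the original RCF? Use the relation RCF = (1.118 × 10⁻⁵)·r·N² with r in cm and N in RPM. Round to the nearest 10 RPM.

Original rotor: r = 144 mm = 14.4 cm
RCF_original = 1.118 × 10⁻⁵ × 14.4 × (2900)² = 1.118 × 10⁻⁵ × 14.4 × 8,410,000 ≈ 1,353.9 × g
Target RCF = 0.5 × 1,353.9 ≈ 677 × g
Your rotor: r = 280 mm = 28.0 cm
677 = 1.118 × 10⁻⁵ × 28 × N²
N² = 677 / (31.304 × 10⁻⁵) = 2,162,663
N ≈ √2,162,663 ≈ 1,470.6

≈ 1470 RPM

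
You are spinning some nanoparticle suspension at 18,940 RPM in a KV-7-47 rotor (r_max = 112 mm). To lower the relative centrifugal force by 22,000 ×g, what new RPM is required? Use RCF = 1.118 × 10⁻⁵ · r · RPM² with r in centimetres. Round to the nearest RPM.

≈ 13529 RPM

r = 112 mm = 11.2 cm
Current RCF = 1.118 × 10⁻⁵ × 11.2 × (18940)² = 1.118 × 10⁻⁵ × 11.2 × 358,723,600 ≈ 44,917.9 × g
Target RCF = 44,917.9 − 22,000 = 22,917.9 × g
N² = 22,917.9 / (12.5216 × 10⁻⁵) = 183,026,929
N ≈ √183,026,929 ≈ 13,528.7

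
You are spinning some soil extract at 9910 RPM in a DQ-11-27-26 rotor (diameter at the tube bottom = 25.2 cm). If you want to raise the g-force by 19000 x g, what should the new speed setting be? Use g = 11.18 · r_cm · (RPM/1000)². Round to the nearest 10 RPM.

≈ 15270 RPM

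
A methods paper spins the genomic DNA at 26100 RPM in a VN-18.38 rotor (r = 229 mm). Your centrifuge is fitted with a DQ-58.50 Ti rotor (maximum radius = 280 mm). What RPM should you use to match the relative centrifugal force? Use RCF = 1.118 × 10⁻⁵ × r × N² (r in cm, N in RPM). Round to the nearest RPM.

Original rotor: r = 229 mm = 22.9 cm
RCF_original = 1.118 × 10⁻⁵ × 22.9 × (26100)² = 1.118 × 10⁻⁵ × 22.9 × 681,210,000 ≈ 174,404.7 × g
Your rotor: r = 280 mm = 28.0 cm
174,404.7 = 1.118 × 10⁻⁵ × 28 × N²
N² = 174,404.7 / (31.304 × 10⁻⁵) = 557,132,315
N ≈ √557,132,315 ≈ 23,603.7

23604 RPM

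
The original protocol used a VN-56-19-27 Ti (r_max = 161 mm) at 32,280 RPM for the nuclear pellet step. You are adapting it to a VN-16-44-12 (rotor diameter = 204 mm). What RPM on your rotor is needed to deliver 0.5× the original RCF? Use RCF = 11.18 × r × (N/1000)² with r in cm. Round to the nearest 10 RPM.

Original rotor: r = 161 mm = 16.1 cm
RCF_original = 11.18 × 16.1 × (32.28)² = 11.18 × 16.1 × 1,041.9984 ≈ 187,557.6 × g
Target RCF = 0.5 × 187,557.6 ≈ 93,778.8 × g
Your rotor: r = 204 mm / 2 = 102 mm = 10.2 cm
93,778.8 = 11.18 × 10.2 × (N/1000)²
(N/1000)² = 93,778.8 / 114.036 = 822.3614
N = 1000 × √822.3614 ≈ 28,676.8

≈ 28680 RPM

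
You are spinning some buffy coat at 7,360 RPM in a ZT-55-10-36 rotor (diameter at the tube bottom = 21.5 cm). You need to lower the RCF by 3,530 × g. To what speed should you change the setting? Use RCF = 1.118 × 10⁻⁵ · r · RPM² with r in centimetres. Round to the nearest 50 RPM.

5000 RPM

r = 21.5 / 2 = 10.75 cm
Current RCF = 1.118 × 10⁻⁵ × 10.75 × (7360)² = 1.118 × 10⁻⁵ × 10.75 × 54,169,600 ≈ 6,510.4 × g
Target RCF = 6,510.4 − 3,530 = 2,980.4 × g
N² = 2,980.4 / (12.0185 × 10⁻⁵) = 24,798,436
N ≈ √24,798,436 ≈ 4,979.8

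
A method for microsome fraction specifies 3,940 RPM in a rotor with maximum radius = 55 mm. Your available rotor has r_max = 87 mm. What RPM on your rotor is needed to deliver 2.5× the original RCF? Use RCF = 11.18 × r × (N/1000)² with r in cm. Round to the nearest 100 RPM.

5000 RPM

Original rotor: r = 55 mm = 5.5 cm
RCF_original = 11.18 × 5.5 × (3.94)² = 11.18 × 5.5 × 15.5236 ≈ 954.5 × g
Target RCF = 2.5 × 954.5 ≈ 2,386.2 × g
Your rotor: r = 87 mm = 8.7 cm
2,386.2 = 11.18 × 8.7 × (N/1000)²
(N/1000)² = 2,386.2 / 97.266 = 24.53272
N = 1000 × √24.53272 ≈ 4,953.1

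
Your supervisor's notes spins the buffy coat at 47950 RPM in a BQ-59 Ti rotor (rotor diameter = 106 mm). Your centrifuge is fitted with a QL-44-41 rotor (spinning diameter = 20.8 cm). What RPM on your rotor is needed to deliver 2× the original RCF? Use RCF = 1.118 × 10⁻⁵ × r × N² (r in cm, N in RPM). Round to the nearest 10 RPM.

Original rotor: r = 106 mm / 2 = 53 mm = 5.3 cm
RCF_original = 1.118 × 10⁻⁵ × 5.3 × (47950)² = 1.118 × 10⁻⁵ × 5.3 × 2,299,202,500 ≈ 136,236.9 × g
Target RCF = 2 × 136,236.9 ≈ 272,473.8 × g
Your rotor: r = 20.8 / 2 = 10.4 cm
272,473.8 = 1.118 × 10⁻⁵ × 10.4 × N²
N² = 272,473.8 / (11.6272 × 10⁻⁵) = 2,343,417,160
N ≈ √2,343,417,160 ≈ 48,408.9

≈ 48410 RPM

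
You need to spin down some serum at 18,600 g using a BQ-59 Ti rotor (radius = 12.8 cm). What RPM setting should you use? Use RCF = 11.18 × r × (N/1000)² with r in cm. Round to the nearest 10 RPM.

N ≈ 11400 RPM

RCF = 11.18 × r × (N/1000)²
18,600 = 11.18 × 12.8 × (N/1000)²
(N/1000)² = 18,600 / 143.104 = 129.9754
N = 1000 × √129.9754 ≈ 11,400.7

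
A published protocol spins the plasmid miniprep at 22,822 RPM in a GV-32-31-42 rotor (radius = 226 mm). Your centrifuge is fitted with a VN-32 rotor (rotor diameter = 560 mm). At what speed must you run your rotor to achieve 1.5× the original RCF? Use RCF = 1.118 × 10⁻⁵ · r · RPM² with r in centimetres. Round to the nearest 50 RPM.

Original rotor: r = 226 mm = 22.6 cm
RCF = 1.118 × 10⁻⁵ × r × N²
RCF_original = 1.118 × 10⁻⁵ × 22.6 × (22822)² = 1.118 × 10⁻⁵ × 22.6 × 520,843,684 ≈ 131,600.5 × g
Target RCF = 1.5 × 131,600.5 ≈ 197,400.8 × g
Your rotor: r = 560 mm / 2 = 280 mm = 28 cm
197,400.8 = 1.118 × 10⁻⁵ × 28 × N²
N² = 197,400.8 / (31.304 × 10⁻⁵) = 630,592,895
N ≈ √630,592,895 ≈ 25,111.6

≈ 25100 RPM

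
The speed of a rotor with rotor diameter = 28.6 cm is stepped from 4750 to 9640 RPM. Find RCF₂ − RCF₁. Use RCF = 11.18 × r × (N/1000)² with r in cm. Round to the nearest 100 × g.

11200 × g

r = 28.6 / 2 = 14.3 cm
RCF₁ = 11.18 × 14.3 × (4.75)² = 11.18 × 14.3 × 22.5625 ≈ 3,607.2 × g
RCF₂ = 11.18 × 14.3 × (9.64)² = 11.18 × 14.3 × 92.9296 ≈ 14,857 × g
Increase = 14,857 − 3,607.2 = 11,249.8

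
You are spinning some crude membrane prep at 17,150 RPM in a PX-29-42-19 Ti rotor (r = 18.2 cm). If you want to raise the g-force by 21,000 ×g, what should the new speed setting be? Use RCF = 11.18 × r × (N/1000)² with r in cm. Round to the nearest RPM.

Current RCF = 11.18 × 18.2 × (17.15)² = 11.18 × 18.2 × 294.1225 ≈ 59,846.9 × g
Target RCF = 59,846.9 + 21,000 = 80,846.9 × g
(N/1000)² = 80,846.9 / 203.476 = 397.3289
N = 1000 × √397.3289 ≈ 19,933.1

N₂ ≈ 19933 RPM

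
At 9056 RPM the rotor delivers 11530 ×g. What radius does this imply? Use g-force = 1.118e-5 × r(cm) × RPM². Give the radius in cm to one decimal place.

≈ 12.6 cm

11530 = 1.118 × 10⁻⁵ × r × (9056)²
r = 11530 / (1.118 × 10⁻⁵ × 82,011,136) = 11530 / 916.8845 ≈ 12.575 cm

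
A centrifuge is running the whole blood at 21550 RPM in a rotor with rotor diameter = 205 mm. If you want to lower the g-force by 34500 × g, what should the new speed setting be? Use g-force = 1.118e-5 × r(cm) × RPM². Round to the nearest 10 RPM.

N₂ ≈ 12780 RPM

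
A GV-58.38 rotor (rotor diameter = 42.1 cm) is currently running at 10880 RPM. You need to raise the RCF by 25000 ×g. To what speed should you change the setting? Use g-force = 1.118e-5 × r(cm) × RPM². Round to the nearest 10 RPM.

≈ 14990 RPM

r = 42.1 / 2 = 21.05 cm
Current RCF = 1.118 × 10⁻⁵ × 21.05 × (10880)² = 1.118 × 10⁻⁵ × 21.05 × 118,374,400 ≈ 27,858.1 × g
Target RCF = 27,858.1 + 25,000 = 52,858.1 × g
N² = 52,858.1 / (23.5339 × 10⁻⁵) = 224,604,082
N ≈ √224,604,082 ≈ 14,986.8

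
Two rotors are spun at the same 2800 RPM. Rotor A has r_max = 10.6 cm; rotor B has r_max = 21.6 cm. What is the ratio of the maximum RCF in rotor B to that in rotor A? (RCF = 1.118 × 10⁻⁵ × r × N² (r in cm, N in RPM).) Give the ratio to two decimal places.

2.04

At fixed N, RCF ∝ r, so RCF_B/RCF_A = r_B/r_A = 21.6 / 10.6 = 2.0377.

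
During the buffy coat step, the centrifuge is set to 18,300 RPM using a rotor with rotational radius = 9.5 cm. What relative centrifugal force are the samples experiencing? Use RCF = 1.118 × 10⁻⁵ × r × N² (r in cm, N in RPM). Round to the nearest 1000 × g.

RCF = 1.118 × 10⁻⁵ × r × N²
RCF = 1.118 × 10⁻⁵ × 9.5 × (18300)² = 1.118 × 10⁻⁵ × 9.5 × 334,890,000 ≈ 35,568.7 × g

RCF ≈ 36000 g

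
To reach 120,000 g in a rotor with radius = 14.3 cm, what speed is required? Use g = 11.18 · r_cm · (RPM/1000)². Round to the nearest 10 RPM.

RCF = 11.18 × r × (N/1000)²
120,000 = 11.18 × 14.3 × (N/1000)²
(N/1000)² = 120,000 / 159.874 = 750.5911
N = 1000 × √750.5911 ≈ 27,396.9

27400 RPM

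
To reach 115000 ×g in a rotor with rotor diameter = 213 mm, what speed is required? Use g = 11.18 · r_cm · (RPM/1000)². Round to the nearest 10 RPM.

r = 213 mm / 2 = 106.5 mm = 10.65 cm
RCF = 11.18 × r × (N/1000)²
115,000 = 11.18 × 10.65 × (N/1000)²
(N/1000)² = 115,000 / 119.067 = 965.8428
N = 1000 × √965.8428 ≈ 31,078.0

N ≈ 31080 RPM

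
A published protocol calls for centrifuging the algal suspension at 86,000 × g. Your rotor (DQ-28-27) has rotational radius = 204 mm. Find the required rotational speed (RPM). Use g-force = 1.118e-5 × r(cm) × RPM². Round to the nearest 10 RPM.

19420 RPM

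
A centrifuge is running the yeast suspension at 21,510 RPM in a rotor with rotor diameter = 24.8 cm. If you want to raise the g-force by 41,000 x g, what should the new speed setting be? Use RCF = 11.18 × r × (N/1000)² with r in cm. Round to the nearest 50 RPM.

≈ 27550 RPM

r = 24.8 / 2 = 12.4 cm
Current RCF = 11.18 × 12.4 × (21.51)² = 11.18 × 12.4 × 462.6801 ≈ 64,142.3 × g
Target RCF = 64,142.3 + 41,000 = 105,142.3 × g
(N/1000)² = 105,142.3 / 138.632 = 758.4273
N = 1000 × √758.4273 ≈ 27,539.6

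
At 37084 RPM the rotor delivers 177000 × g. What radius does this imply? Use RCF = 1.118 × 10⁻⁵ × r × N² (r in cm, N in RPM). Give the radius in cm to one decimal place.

11.5 cm

177000 = 1.118 × 10⁻⁵ × r × (37084)²
r = 177000 / (1.118 × 10⁻⁵ × 1,375,223,056) = 177000 / 15374.99 ≈ 11.512 cm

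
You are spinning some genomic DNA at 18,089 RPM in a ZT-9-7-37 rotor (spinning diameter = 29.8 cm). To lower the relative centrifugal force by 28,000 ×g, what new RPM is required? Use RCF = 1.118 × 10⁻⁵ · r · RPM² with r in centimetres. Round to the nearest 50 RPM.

N₂ ≈ 12600 RPM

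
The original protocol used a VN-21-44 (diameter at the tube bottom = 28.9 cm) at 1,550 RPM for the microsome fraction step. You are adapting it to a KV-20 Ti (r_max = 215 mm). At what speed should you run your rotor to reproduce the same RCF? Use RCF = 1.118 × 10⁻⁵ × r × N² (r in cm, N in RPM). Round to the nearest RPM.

1271 RPM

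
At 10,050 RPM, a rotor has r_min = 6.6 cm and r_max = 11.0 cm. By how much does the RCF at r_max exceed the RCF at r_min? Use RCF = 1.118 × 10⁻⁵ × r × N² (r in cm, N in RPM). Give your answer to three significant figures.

RCF_max = 1.118 × 10⁻⁵ × 11 × (10050)² = 1.118 × 10⁻⁵ × 11 × 101,002,500 ≈ 12,421.3 × g
RCF_min = 1.118 × 10⁻⁵ × 6.6 × (10050)² = 1.118 × 10⁻⁵ × 6.6 × 101,002,500 ≈ 7,452.8 × g
ΔRCF = 12,421.3 − 7,452.8 = 4,968.5

ΔRCF ≈ 4970 ×g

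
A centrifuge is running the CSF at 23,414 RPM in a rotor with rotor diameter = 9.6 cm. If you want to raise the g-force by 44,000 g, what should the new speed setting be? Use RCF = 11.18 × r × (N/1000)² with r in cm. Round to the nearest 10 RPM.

r = 9.6 / 2 = 4.8 cm
Current RCF = 11.18 × 4.8 × (23.414)² = 11.18 × 4.8 × 548.215396 ≈ 29,419.4 × g
Target RCF = 29,419.4 + 44,000 = 73,419.4 × g
(N/1000)² = 73,419.4 / 53.664 = 1368.131
N = 1000 × √1368.131 ≈ 36,988.3

≈ 36990 RPM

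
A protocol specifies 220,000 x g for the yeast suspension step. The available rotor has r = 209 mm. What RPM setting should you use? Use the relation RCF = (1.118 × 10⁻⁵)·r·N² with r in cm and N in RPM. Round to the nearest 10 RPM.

r = 209 mm = 20.9 cm
220,000 = 1.118 × 10⁻⁵ × 20.9 × N²
N² = 220,000 / (23.3662 × 10⁻⁵) = 941,530,929
N ≈ √941,530,929 ≈ 30,684.4

N ≈ 30680 RPM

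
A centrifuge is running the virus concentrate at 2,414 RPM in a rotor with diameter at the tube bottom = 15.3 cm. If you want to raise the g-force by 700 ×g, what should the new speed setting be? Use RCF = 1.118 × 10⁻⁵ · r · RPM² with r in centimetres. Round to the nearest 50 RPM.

3750 RPM

r = 15.3 / 2 = 7.65 cm
Current RCF = 1.118 × 10⁻⁵ × 7.65 × (2414)² = 1.118 × 10⁻⁵ × 7.65 × 5,827,396 ≈ 498.4 × g
Target RCF = 498.4 + 700 = 1,198.4 × g
N² = 1,198.4 / (8.5527 × 10⁻⁵) = 14,011,949
N ≈ √14,011,949 ≈ 3,743.3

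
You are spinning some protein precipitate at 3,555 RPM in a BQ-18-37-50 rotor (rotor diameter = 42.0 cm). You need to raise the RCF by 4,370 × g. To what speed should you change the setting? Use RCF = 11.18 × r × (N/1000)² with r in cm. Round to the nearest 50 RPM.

r = 42.0 / 2 = 21 cm
Current RCF = 11.18 × 21 × (3.555)² = 11.18 × 21 × 12.638025 ≈ 2,967.2 × g
Target RCF = 2,967.2 + 4,370 = 7,337.2 × g
(N/1000)² = 7,337.2 / 234.78 = 31.25138
N = 1000 × √31.25138 ≈ 5,590.3

≈ 5600 RPM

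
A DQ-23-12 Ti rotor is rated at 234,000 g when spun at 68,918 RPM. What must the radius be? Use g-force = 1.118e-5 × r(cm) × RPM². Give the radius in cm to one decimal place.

RCF = 1.118 × 10⁻⁵ × r × N²
234000 = 1.118 × 10⁻⁵ × r × (68918)²
r = 234000 / (1.118 × 10⁻⁵ × 4,749,690,724) = 234000 / 53101.54 ≈ 4.407 cm

≈ 4.4 cm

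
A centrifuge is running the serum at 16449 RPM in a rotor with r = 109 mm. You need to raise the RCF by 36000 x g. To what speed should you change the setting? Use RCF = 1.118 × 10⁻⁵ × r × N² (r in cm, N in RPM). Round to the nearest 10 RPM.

N₂ ≈ 23790 RPM

r = 109 mm = 10.9 cm
Current RCF = 1.118 × 10⁻⁵ × 10.9 × (16449)² = 1.118 × 10⁻⁵ × 10.9 × 270,569,601 ≈ 32,972.2 × g
Target RCF = 32,972.2 + 36,000 = 68,972.2 × g
N² = 68,972.2 / (12.1862 × 10⁻⁵) = 565,986,115
N ≈ √565,986,115 ≈ 23,790.5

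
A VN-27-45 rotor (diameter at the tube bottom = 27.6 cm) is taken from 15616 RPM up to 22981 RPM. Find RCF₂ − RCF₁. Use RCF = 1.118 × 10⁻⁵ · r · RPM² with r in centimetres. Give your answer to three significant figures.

≈ 43900 x g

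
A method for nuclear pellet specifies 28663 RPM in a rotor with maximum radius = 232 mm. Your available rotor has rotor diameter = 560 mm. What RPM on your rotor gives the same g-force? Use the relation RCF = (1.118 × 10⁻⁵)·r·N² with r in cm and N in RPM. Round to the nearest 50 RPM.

26100 RPM

Original rotor: r = 232 mm = 23.2 cm
RCF = 1.118 × 10⁻⁵ × r × N²
RCF_original = 1.118 × 10⁻⁵ × 23.2 × (28663)² = 1.118 × 10⁻⁵ × 23.2 × 821,567,569 ≈ 213,094.9 × g
Your rotor: r = 560 mm / 2 = 280 mm = 28 cm
213,094.9 = 1.118 × 10⁻⁵ × 28 × N²
N² = 213,094.9 / (31.304 × 10⁻⁵) = 680,727,383
N ≈ √680,727,383 ≈ 26,090.8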